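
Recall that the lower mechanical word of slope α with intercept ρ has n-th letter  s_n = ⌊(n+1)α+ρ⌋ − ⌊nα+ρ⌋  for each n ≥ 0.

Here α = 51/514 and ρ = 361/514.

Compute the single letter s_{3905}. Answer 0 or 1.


(n+1)α + ρ = (3906·51 + 361) / 514 = 199567/514
nα + ρ     = (3905·51 + 361) / 514 = 199516/514
⌊199567/514⌋ = 388,  ⌊199516/514⌋ = 388
s_{3905} = 388 − 388 = 0

0


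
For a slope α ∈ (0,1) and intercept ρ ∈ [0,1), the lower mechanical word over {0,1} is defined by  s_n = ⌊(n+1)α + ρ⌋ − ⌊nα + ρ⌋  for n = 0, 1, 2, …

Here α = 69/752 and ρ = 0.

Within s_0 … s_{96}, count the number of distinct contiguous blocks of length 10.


11

t_n = ⌊(n·69)/752⌋ for n = 0 … 97:
  n=0…9: ⌊0/752⌋=0 ⌊69/752⌋=0 ⌊138/752⌋=0 ⌊207/752⌋=0 ⌊276/752⌋=0 ⌊345/752⌋=0 ⌊414/752⌋=0 ⌊483/752⌋=0 ⌊552/752⌋=0 ⌊621/752⌋=0
  n=10…19: ⌊690/752⌋=0 ⌊759/752⌋=1 ⌊828/752⌋=1 ⌊897/752⌋=1 ⌊966/752⌋=1 ⌊1035/752⌋=1 ⌊1104/752⌋=1 ⌊1173/752⌋=1 ⌊1242/752⌋=1 ⌊1311/752⌋=1
  n=20…29: ⌊1380/752⌋=1 ⌊1449/752⌋=1 ⌊1518/752⌋=2 ⌊1587/752⌋=2 ⌊1656/752⌋=2 ⌊1725/752⌋=2 ⌊1794/752⌋=2 ⌊1863/752⌋=2 ⌊1932/752⌋=2 ⌊2001/752⌋=2
  n=30…39: ⌊2070/752⌋=2 ⌊2139/752⌋=2 ⌊2208/752⌋=2 ⌊2277/752⌋=3 ⌊2346/752⌋=3 ⌊2415/752⌋=3 ⌊2484/752⌋=3 ⌊2553/752⌋=3 ⌊2622/752⌋=3 ⌊2691/752⌋=3
  n=40…49: ⌊2760/752⌋=3 ⌊2829/752⌋=3 ⌊2898/752⌋=3 ⌊2967/752⌋=3 ⌊3036/752⌋=4 ⌊3105/752⌋=4 ⌊3174/752⌋=4 ⌊3243/752⌋=4 ⌊3312/752⌋=4 ⌊3381/752⌋=4
  n=50…59: ⌊3450/752⌋=4 ⌊3519/752⌋=4 ⌊3588/752⌋=4 ⌊3657/752⌋=4 ⌊3726/752⌋=4 ⌊3795/752⌋=5 ⌊3864/752⌋=5 ⌊3933/752⌋=5 ⌊4002/752⌋=5 ⌊4071/752⌋=5
  n=60…69: ⌊4140/752⌋=5 ⌊4209/752⌋=5 ⌊4278/752⌋=5 ⌊4347/752⌋=5 ⌊4416/752⌋=5 ⌊4485/752⌋=5 ⌊4554/752⌋=6 ⌊4623/752⌋=6 ⌊4692/752⌋=6 ⌊4761/752⌋=6
  n=70…79: ⌊4830/752⌋=6 ⌊4899/752⌋=6 ⌊4968/752⌋=6 ⌊5037/752⌋=6 ⌊5106/752⌋=6 ⌊5175/752⌋=6 ⌊5244/752⌋=6 ⌊5313/752⌋=7 ⌊5382/752⌋=7 ⌊5451/752⌋=7
  n=80…89: ⌊5520/752⌋=7 ⌊5589/752⌋=7 ⌊5658/752⌋=7 ⌊5727/752⌋=7 ⌊5796/752⌋=7 ⌊5865/752⌋=7 ⌊5934/752⌋=7 ⌊6003/752⌋=7 ⌊6072/752⌋=8 ⌊6141/752⌋=8
  n=90…97: ⌊6210/752⌋=8 ⌊6279/752⌋=8 ⌊6348/752⌋=8 ⌊6417/752⌋=8 ⌊6486/752⌋=8 ⌊6555/752⌋=8 ⌊6624/752⌋=8 ⌊6693/752⌋=8
s_n = t_(n+1) − t_n for n = 0 … 96 gives
prefix = 0000000000100000000001000000000010000000000100000000001000000000010000000000100000000001000000000
slide a length-10 window over [0..9] … [87..96] (88 windows); first occurrence of each distinct factor:
  [  0..  9] 0000000000
  [  1.. 10] 0000000001
  [  2.. 11] 0000000010
  [  3.. 12] 0000000100
  [  4.. 13] 0000001000
  [  5.. 14] 0000010000
  [  6.. 15] 0000100000
  [  7.. 16] 0001000000
  [  8.. 17] 0010000000
  [  9.. 18] 0100000000
  [ 10.. 19] 1000000000
  (the other 77 windows repeat one of these)
distinct factors: {0000000000, 0000000001, 0000000010, 0000000100, 0000001000, 0000010000, 0000100000, 0001000000, 0010000000, 0100000000, 1000000000}
count = 11  (Sturmian bound for length 10 is 11)


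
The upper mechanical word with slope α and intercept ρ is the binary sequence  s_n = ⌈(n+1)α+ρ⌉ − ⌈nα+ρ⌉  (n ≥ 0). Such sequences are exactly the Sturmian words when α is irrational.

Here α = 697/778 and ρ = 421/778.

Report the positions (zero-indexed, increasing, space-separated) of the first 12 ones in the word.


n=0: ⌈1118/778⌉−⌈421/778⌉ = 2−1 = 1  ← one
n=1: ⌈1815/778⌉−⌈1118/778⌉ = 3−2 = 1  ← one
n=2: ⌈2512/778⌉−⌈1815/778⌉ = 4−3 = 1  ← one
n=3: ⌈3209/778⌉−⌈2512/778⌉ = 5−4 = 1  ← one
n=4: ⌈3906/778⌉−⌈3209/778⌉ = 6−5 = 1  ← one
n=5: ⌈4603/778⌉−⌈3906/778⌉ = 6−6 = 0
n=6: ⌈5300/778⌉−⌈4603/778⌉ = 7−6 = 1  ← one
n=7: ⌈5997/778⌉−⌈5300/778⌉ = 8−7 = 1  ← one
n=8: ⌈6694/778⌉−⌈5997/778⌉ = 9−8 = 1  ← one
n=9: ⌈7391/778⌉−⌈6694/778⌉ = 10−9 = 1  ← one
n=10: ⌈8088/778⌉−⌈7391/778⌉ = 11−10 = 1  ← one
n=11: ⌈8785/778⌉−⌈8088/778⌉ = 12−11 = 1  ← one
n=12: ⌈9482/778⌉−⌈8785/778⌉ = 13−12 = 1  ← one
positions of the first 12 ones: 0 1 2 3 4 6 7 8 9 10 11 12

0 1 2 3 4 6 7 8 9 10 11 12


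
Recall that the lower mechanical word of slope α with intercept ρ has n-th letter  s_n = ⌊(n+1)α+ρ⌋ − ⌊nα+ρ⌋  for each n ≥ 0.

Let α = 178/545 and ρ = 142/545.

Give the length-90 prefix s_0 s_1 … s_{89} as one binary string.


n=0: ⌊(1·178+142)/545⌋ − ⌊(0·178+142)/545⌋ = ⌊320/545⌋ − ⌊142/545⌋ = 0 − 0 = 0
n=1: ⌊(2·178+142)/545⌋ − ⌊(1·178+142)/545⌋ = ⌊498/545⌋ − ⌊320/545⌋ = 0 − 0 = 0
n=2: ⌊(3·178+142)/545⌋ − ⌊(2·178+142)/545⌋ = ⌊676/545⌋ − ⌊498/545⌋ = 1 − 0 = 1
n=3: ⌊(4·178+142)/545⌋ − ⌊(3·178+142)/545⌋ = ⌊854/545⌋ − ⌊676/545⌋ = 1 − 1 = 0
n=4: ⌊(5·178+142)/545⌋ − ⌊(4·178+142)/545⌋ = ⌊1032/545⌋ − ⌊854/545⌋ = 1 − 1 = 0
n=5: ⌊(6·178+142)/545⌋ − ⌊(5·178+142)/545⌋ = ⌊1210/545⌋ − ⌊1032/545⌋ = 2 − 1 = 1
n=6: ⌊(7·178+142)/545⌋ − ⌊(6·178+142)/545⌋ = ⌊1388/545⌋ − ⌊1210/545⌋ = 2 − 2 = 0
n=7: ⌊(8·178+142)/545⌋ − ⌊(7·178+142)/545⌋ = ⌊1566/545⌋ − ⌊1388/545⌋ = 2 − 2 = 0
n=8: ⌊(9·178+142)/545⌋ − ⌊(8·178+142)/545⌋ = ⌊1744/545⌋ − ⌊1566/545⌋ = 3 − 2 = 1
n=9: ⌊(10·178+142)/545⌋ − ⌊(9·178+142)/545⌋ = ⌊1922/545⌋ − ⌊1744/545⌋ = 3 − 3 = 0
n=10: ⌊(11·178+142)/545⌋ − ⌊(10·178+142)/545⌋ = ⌊2100/545⌋ − ⌊1922/545⌋ = 3 − 3 = 0
n=11: ⌊(12·178+142)/545⌋ − ⌊(11·178+142)/545⌋ = ⌊2278/545⌋ − ⌊2100/545⌋ = 4 − 3 = 1
n=12: ⌊(13·178+142)/545⌋ − ⌊(12·178+142)/545⌋ = ⌊2456/545⌋ − ⌊2278/545⌋ = 4 − 4 = 0
n=13: ⌊(14·178+142)/545⌋ − ⌊(13·178+142)/545⌋ = ⌊2634/545⌋ − ⌊2456/545⌋ = 4 − 4 = 0
n=14: ⌊(15·178+142)/545⌋ − ⌊(14·178+142)/545⌋ = ⌊2812/545⌋ − ⌊2634/545⌋ = 5 − 4 = 1
n=15: ⌊(16·178+142)/545⌋ − ⌊(15·178+142)/545⌋ = ⌊2990/545⌋ − ⌊2812/545⌋ = 5 − 5 = 0
n=16: ⌊(17·178+142)/545⌋ − ⌊(16·178+142)/545⌋ = ⌊3168/545⌋ − ⌊2990/545⌋ = 5 − 5 = 0
n=17: ⌊(18·178+142)/545⌋ − ⌊(17·178+142)/545⌋ = ⌊3346/545⌋ − ⌊3168/545⌋ = 6 − 5 = 1
n=18: ⌊(19·178+142)/545⌋ − ⌊(18·178+142)/545⌋ = ⌊3524/545⌋ − ⌊3346/545⌋ = 6 − 6 = 0
n=19: ⌊(20·178+142)/545⌋ − ⌊(19·178+142)/545⌋ = ⌊3702/545⌋ − ⌊3524/545⌋ = 6 − 6 = 0
n=20: ⌊(21·178+142)/545⌋ − ⌊(20·178+142)/545⌋ = ⌊3880/545⌋ − ⌊3702/545⌋ = 7 − 6 = 1
n=21: ⌊(22·178+142)/545⌋ − ⌊(21·178+142)/545⌋ = ⌊4058/545⌋ − ⌊3880/545⌋ = 7 − 7 = 0
n=22: ⌊(23·178+142)/545⌋ − ⌊(22·178+142)/545⌋ = ⌊4236/545⌋ − ⌊4058/545⌋ = 7 − 7 = 0
n=23: ⌊(24·178+142)/545⌋ − ⌊(23·178+142)/545⌋ = ⌊4414/545⌋ − ⌊4236/545⌋ = 8 − 7 = 1
n=24: ⌊(25·178+142)/545⌋ − ⌊(24·178+142)/545⌋ = ⌊4592/545⌋ − ⌊4414/545⌋ = 8 − 8 = 0
n=25: ⌊(26·178+142)/545⌋ − ⌊(25·178+142)/545⌋ = ⌊4770/545⌋ − ⌊4592/545⌋ = 8 − 8 = 0
n=26: ⌊(27·178+142)/545⌋ − ⌊(26·178+142)/545⌋ = ⌊4948/545⌋ − ⌊4770/545⌋ = 9 − 8 = 1
n=27: ⌊(28·178+142)/545⌋ − ⌊(27·178+142)/545⌋ = ⌊5126/545⌋ − ⌊4948/545⌋ = 9 − 9 = 0
n=28: ⌊(29·178+142)/545⌋ − ⌊(28·178+142)/545⌋ = ⌊5304/545⌋ − ⌊5126/545⌋ = 9 − 9 = 0
n=29: ⌊(30·178+142)/545⌋ − ⌊(29·178+142)/545⌋ = ⌊5482/545⌋ − ⌊5304/545⌋ = 10 − 9 = 1
n=30: ⌊(31·178+142)/545⌋ − ⌊(30·178+142)/545⌋ = ⌊5660/545⌋ − ⌊5482/545⌋ = 10 − 10 = 0
n=31: ⌊(32·178+142)/545⌋ − ⌊(31·178+142)/545⌋ = ⌊5838/545⌋ − ⌊5660/545⌋ = 10 − 10 = 0
n=32: ⌊(33·178+142)/545⌋ − ⌊(32·178+142)/545⌋ = ⌊6016/545⌋ − ⌊5838/545⌋ = 11 − 10 = 1
n=33: ⌊(34·178+142)/545⌋ − ⌊(33·178+142)/545⌋ = ⌊6194/545⌋ − ⌊6016/545⌋ = 11 − 11 = 0
n=34: ⌊(35·178+142)/545⌋ − ⌊(34·178+142)/545⌋ = ⌊6372/545⌋ − ⌊6194/545⌋ = 11 − 11 = 0
n=35: ⌊(36·178+142)/545⌋ − ⌊(35·178+142)/545⌋ = ⌊6550/545⌋ − ⌊6372/545⌋ = 12 − 11 = 1
n=36: ⌊(37·178+142)/545⌋ − ⌊(36·178+142)/545⌋ = ⌊6728/545⌋ − ⌊6550/545⌋ = 12 − 12 = 0
n=37: ⌊(38·178+142)/545⌋ − ⌊(37·178+142)/545⌋ = ⌊6906/545⌋ − ⌊6728/545⌋ = 12 − 12 = 0
n=38: ⌊(39·178+142)/545⌋ − ⌊(38·178+142)/545⌋ = ⌊7084/545⌋ − ⌊6906/545⌋ = 12 − 12 = 0
n=39: ⌊(40·178+142)/545⌋ − ⌊(39·178+142)/545⌋ = ⌊7262/545⌋ − ⌊7084/545⌋ = 13 − 12 = 1
n=40: ⌊(41·178+142)/545⌋ − ⌊(40·178+142)/545⌋ = ⌊7440/545⌋ − ⌊7262/545⌋ = 13 − 13 = 0
n=41: ⌊(42·178+142)/545⌋ − ⌊(41·178+142)/545⌋ = ⌊7618/545⌋ − ⌊7440/545⌋ = 13 − 13 = 0
n=42: ⌊(43·178+142)/545⌋ − ⌊(42·178+142)/545⌋ = ⌊7796/545⌋ − ⌊7618/545⌋ = 14 − 13 = 1
n=43: ⌊(44·178+142)/545⌋ − ⌊(43·178+142)/545⌋ = ⌊7974/545⌋ − ⌊7796/545⌋ = 14 − 14 = 0
n=44: ⌊(45·178+142)/545⌋ − ⌊(44·178+142)/545⌋ = ⌊8152/545⌋ − ⌊7974/545⌋ = 14 − 14 = 0
n=45: ⌊(46·178+142)/545⌋ − ⌊(45·178+142)/545⌋ = ⌊8330/545⌋ − ⌊8152/545⌋ = 15 − 14 = 1
n=46: ⌊(47·178+142)/545⌋ − ⌊(46·178+142)/545⌋ = ⌊8508/545⌋ − ⌊8330/545⌋ = 15 − 15 = 0
n=47: ⌊(48·178+142)/545⌋ − ⌊(47·178+142)/545⌋ = ⌊8686/545⌋ − ⌊8508/545⌋ = 15 − 15 = 0
n=48: ⌊(49·178+142)/545⌋ − ⌊(48·178+142)/545⌋ = ⌊8864/545⌋ − ⌊8686/545⌋ = 16 − 15 = 1
n=49: ⌊(50·178+142)/545⌋ − ⌊(49·178+142)/545⌋ = ⌊9042/545⌋ − ⌊8864/545⌋ = 16 − 16 = 0
n=50: ⌊(51·178+142)/545⌋ − ⌊(50·178+142)/545⌋ = ⌊9220/545⌋ − ⌊9042/545⌋ = 16 − 16 = 0
n=51: ⌊(52·178+142)/545⌋ − ⌊(51·178+142)/545⌋ = ⌊9398/545⌋ − ⌊9220/545⌋ = 17 − 16 = 1
n=52: ⌊(53·178+142)/545⌋ − ⌊(52·178+142)/545⌋ = ⌊9576/545⌋ − ⌊9398/545⌋ = 17 − 17 = 0
n=53: ⌊(54·178+142)/545⌋ − ⌊(53·178+142)/545⌋ = ⌊9754/545⌋ − ⌊9576/545⌋ = 17 − 17 = 0
n=54: ⌊(55·178+142)/545⌋ − ⌊(54·178+142)/545⌋ = ⌊9932/545⌋ − ⌊9754/545⌋ = 18 − 17 = 1
n=55: ⌊(56·178+142)/545⌋ − ⌊(55·178+142)/545⌋ = ⌊10110/545⌋ − ⌊9932/545⌋ = 18 − 18 = 0
n=56: ⌊(57·178+142)/545⌋ − ⌊(56·178+142)/545⌋ = ⌊10288/545⌋ − ⌊10110/545⌋ = 18 − 18 = 0
n=57: ⌊(58·178+142)/545⌋ − ⌊(57·178+142)/545⌋ = ⌊10466/545⌋ − ⌊10288/545⌋ = 19 − 18 = 1
n=58: ⌊(59·178+142)/545⌋ − ⌊(58·178+142)/545⌋ = ⌊10644/545⌋ − ⌊10466/545⌋ = 19 − 19 = 0
n=59: ⌊(60·178+142)/545⌋ − ⌊(59·178+142)/545⌋ = ⌊10822/545⌋ − ⌊10644/545⌋ = 19 − 19 = 0
n=60: ⌊(61·178+142)/545⌋ − ⌊(60·178+142)/545⌋ = ⌊11000/545⌋ − ⌊10822/545⌋ = 20 − 19 = 1
n=61: ⌊(62·178+142)/545⌋ − ⌊(61·178+142)/545⌋ = ⌊11178/545⌋ − ⌊11000/545⌋ = 20 − 20 = 0
n=62: ⌊(63·178+142)/545⌋ − ⌊(62·178+142)/545⌋ = ⌊11356/545⌋ − ⌊11178/545⌋ = 20 − 20 = 0
n=63: ⌊(64·178+142)/545⌋ − ⌊(63·178+142)/545⌋ = ⌊11534/545⌋ − ⌊11356/545⌋ = 21 − 20 = 1
n=64: ⌊(65·178+142)/545⌋ − ⌊(64·178+142)/545⌋ = ⌊11712/545⌋ − ⌊11534/545⌋ = 21 − 21 = 0
n=65: ⌊(66·178+142)/545⌋ − ⌊(65·178+142)/545⌋ = ⌊11890/545⌋ − ⌊11712/545⌋ = 21 − 21 = 0
n=66: ⌊(67·178+142)/545⌋ − ⌊(66·178+142)/545⌋ = ⌊12068/545⌋ − ⌊11890/545⌋ = 22 − 21 = 1
n=67: ⌊(68·178+142)/545⌋ − ⌊(67·178+142)/545⌋ = ⌊12246/545⌋ − ⌊12068/545⌋ = 22 − 22 = 0
n=68: ⌊(69·178+142)/545⌋ − ⌊(68·178+142)/545⌋ = ⌊12424/545⌋ − ⌊12246/545⌋ = 22 − 22 = 0
n=69: ⌊(70·178+142)/545⌋ − ⌊(69·178+142)/545⌋ = ⌊12602/545⌋ − ⌊12424/545⌋ = 23 − 22 = 1
n=70: ⌊(71·178+142)/545⌋ − ⌊(70·178+142)/545⌋ = ⌊12780/545⌋ − ⌊12602/545⌋ = 23 − 23 = 0
n=71: ⌊(72·178+142)/545⌋ − ⌊(71·178+142)/545⌋ = ⌊12958/545⌋ − ⌊12780/545⌋ = 23 − 23 = 0
n=72: ⌊(73·178+142)/545⌋ − ⌊(72·178+142)/545⌋ = ⌊13136/545⌋ − ⌊12958/545⌋ = 24 − 23 = 1
n=73: ⌊(74·178+142)/545⌋ − ⌊(73·178+142)/545⌋ = ⌊13314/545⌋ − ⌊13136/545⌋ = 24 − 24 = 0
n=74: ⌊(75·178+142)/545⌋ − ⌊(74·178+142)/545⌋ = ⌊13492/545⌋ − ⌊13314/545⌋ = 24 − 24 = 0
n=75: ⌊(76·178+142)/545⌋ − ⌊(75·178+142)/545⌋ = ⌊13670/545⌋ − ⌊13492/545⌋ = 25 − 24 = 1
n=76: ⌊(77·178+142)/545⌋ − ⌊(76·178+142)/545⌋ = ⌊13848/545⌋ − ⌊13670/545⌋ = 25 − 25 = 0
n=77: ⌊(78·178+142)/545⌋ − ⌊(77·178+142)/545⌋ = ⌊14026/545⌋ − ⌊13848/545⌋ = 25 − 25 = 0
n=78: ⌊(79·178+142)/545⌋ − ⌊(78·178+142)/545⌋ = ⌊14204/545⌋ − ⌊14026/545⌋ = 26 − 25 = 1
n=79: ⌊(80·178+142)/545⌋ − ⌊(79·178+142)/545⌋ = ⌊14382/545⌋ − ⌊14204/545⌋ = 26 − 26 = 0
n=80: ⌊(81·178+142)/545⌋ − ⌊(80·178+142)/545⌋ = ⌊14560/545⌋ − ⌊14382/545⌋ = 26 − 26 = 0
n=81: ⌊(82·178+142)/545⌋ − ⌊(81·178+142)/545⌋ = ⌊14738/545⌋ − ⌊14560/545⌋ = 27 − 26 = 1
n=82: ⌊(83·178+142)/545⌋ − ⌊(82·178+142)/545⌋ = ⌊14916/545⌋ − ⌊14738/545⌋ = 27 − 27 = 0
n=83: ⌊(84·178+142)/545⌋ − ⌊(83·178+142)/545⌋ = ⌊15094/545⌋ − ⌊14916/545⌋ = 27 − 27 = 0
n=84: ⌊(85·178+142)/545⌋ − ⌊(84·178+142)/545⌋ = ⌊15272/545⌋ − ⌊15094/545⌋ = 28 − 27 = 1
n=85: ⌊(86·178+142)/545⌋ − ⌊(85·178+142)/545⌋ = ⌊15450/545⌋ − ⌊15272/545⌋ = 28 − 28 = 0
n=86: ⌊(87·178+142)/545⌋ − ⌊(86·178+142)/545⌋ = ⌊15628/545⌋ − ⌊15450/545⌋ = 28 − 28 = 0
n=87: ⌊(88·178+142)/545⌋ − ⌊(87·178+142)/545⌋ = ⌊15806/545⌋ − ⌊15628/545⌋ = 29 − 28 = 1
n=88: ⌊(89·178+142)/545⌋ − ⌊(88·178+142)/545⌋ = ⌊15984/545⌋ − ⌊15806/545⌋ = 29 − 29 = 0
n=89: ⌊(90·178+142)/545⌋ − ⌊(89·178+142)/545⌋ = ⌊16162/545⌋ − ⌊15984/545⌋ = 29 − 29 = 0

001001001001001001001001001001001001000100100100100100100100100100100100100100100100100100


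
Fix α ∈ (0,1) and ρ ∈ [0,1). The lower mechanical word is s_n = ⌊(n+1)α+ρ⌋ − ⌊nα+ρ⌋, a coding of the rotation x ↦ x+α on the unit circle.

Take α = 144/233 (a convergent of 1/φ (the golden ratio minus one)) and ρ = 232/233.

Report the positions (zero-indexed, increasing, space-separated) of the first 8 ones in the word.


n=0: ⌊376/233⌋−⌊232/233⌋ = 1−0 = 1  ← one
n=1: ⌊520/233⌋−⌊376/233⌋ = 2−1 = 1  ← one
n=2: ⌊664/233⌋−⌊520/233⌋ = 2−2 = 0
n=3: ⌊808/233⌋−⌊664/233⌋ = 3−2 = 1  ← one
n=4: ⌊952/233⌋−⌊808/233⌋ = 4−3 = 1  ← one
n=5: ⌊1096/233⌋−⌊952/233⌋ = 4−4 = 0
n=6: ⌊1240/233⌋−⌊1096/233⌋ = 5−4 = 1  ← one
n=7: ⌊1384/233⌋−⌊1240/233⌋ = 5−5 = 0
n=8: ⌊1528/233⌋−⌊1384/233⌋ = 6−5 = 1  ← one
n=9: ⌊1672/233⌋−⌊1528/233⌋ = 7−6 = 1  ← one
n=10: ⌊1816/233⌋−⌊1672/233⌋ = 7−7 = 0
n=11: ⌊1960/233⌋−⌊1816/233⌋ = 8−7 = 1  ← one
positions of the first 8 ones: 0 1 3 4 6 8 9 11

0 1 3 4 6 8 9 11


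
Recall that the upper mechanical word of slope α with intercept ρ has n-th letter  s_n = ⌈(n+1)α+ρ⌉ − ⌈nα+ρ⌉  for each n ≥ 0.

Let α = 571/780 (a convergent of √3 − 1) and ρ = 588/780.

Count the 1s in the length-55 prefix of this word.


#1s = Σ_{n=0}^{54} s_n = Σ_{n=0}^{54} (⌈(n+1)α+ρ⌉ − ⌈nα+ρ⌉)
the sum telescopes: every ⌈nα+ρ⌉ with 0 < n < 55 appears once with + and once with −, leaving ⌈55α+ρ⌉ − ⌈0·α+ρ⌉
55α + ρ = (55·571 + 588) / 780 = 31993/780
ρ = 588/780
⌈31993/780⌉ = 42,  ⌈588/780⌉ = 1
#1s = 42 − 1 = 41

41


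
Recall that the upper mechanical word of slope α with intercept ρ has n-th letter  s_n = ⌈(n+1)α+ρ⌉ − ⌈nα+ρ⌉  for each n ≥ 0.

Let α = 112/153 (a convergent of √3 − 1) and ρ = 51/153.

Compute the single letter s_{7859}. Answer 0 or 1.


1

(n+1)α + ρ = (7860·112 + 51) / 153 = 880371/153
nα + ρ     = (7859·112 + 51) / 153 = 880259/153
⌈880371/153⌉ = 5755,  ⌈880259/153⌉ = 5754
s_{7859} = 5755 − 5754 = 1


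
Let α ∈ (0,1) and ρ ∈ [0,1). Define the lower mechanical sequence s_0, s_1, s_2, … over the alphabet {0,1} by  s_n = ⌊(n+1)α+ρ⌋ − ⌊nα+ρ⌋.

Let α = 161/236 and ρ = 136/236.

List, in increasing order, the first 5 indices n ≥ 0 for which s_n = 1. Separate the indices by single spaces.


0 2 3 5 6

n=0: ⌊297/236⌋−⌊136/236⌋ = 1−0 = 1  ← one
n=1: ⌊458/236⌋−⌊297/236⌋ = 1−1 = 0
n=2: ⌊619/236⌋−⌊458/236⌋ = 2−1 = 1  ← one
n=3: ⌊780/236⌋−⌊619/236⌋ = 3−2 = 1  ← one
n=4: ⌊941/236⌋−⌊780/236⌋ = 3−3 = 0
n=5: ⌊1102/236⌋−⌊941/236⌋ = 4−3 = 1  ← one
n=6: ⌊1263/236⌋−⌊1102/236⌋ = 5−4 = 1  ← one
positions of the first 5 ones: 0 2 3 5 6


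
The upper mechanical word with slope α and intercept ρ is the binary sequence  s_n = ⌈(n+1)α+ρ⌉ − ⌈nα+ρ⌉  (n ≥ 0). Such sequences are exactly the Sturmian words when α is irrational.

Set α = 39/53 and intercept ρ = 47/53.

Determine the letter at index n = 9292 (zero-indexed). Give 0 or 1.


1

(n+1)α + ρ = (9293·39 + 47) / 53 = 362474/53
nα + ρ     = (9292·39 + 47) / 53 = 362435/53
⌈362474/53⌉ = 6840,  ⌈362435/53⌉ = 6839
s_{9292} = 6840 − 6839 = 1


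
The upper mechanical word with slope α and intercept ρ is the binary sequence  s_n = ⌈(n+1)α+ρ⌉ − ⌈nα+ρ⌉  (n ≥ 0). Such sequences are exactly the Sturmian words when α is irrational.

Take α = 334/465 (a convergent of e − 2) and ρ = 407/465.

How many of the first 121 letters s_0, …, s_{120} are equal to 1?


#1s = Σ_{n=0}^{120} s_n = Σ_{n=0}^{120} (⌈(n+1)α+ρ⌉ − ⌈nα+ρ⌉)
the sum telescopes: every ⌈nα+ρ⌉ with 0 < n < 121 appears once with + and once with −, leaving ⌈121α+ρ⌉ − ⌈0·α+ρ⌉
121α + ρ = (121·334 + 407) / 465 = 40821/465
ρ = 407/465
⌈40821/465⌉ = 88,  ⌈407/465⌉ = 1
#1s = 88 − 1 = 87

87


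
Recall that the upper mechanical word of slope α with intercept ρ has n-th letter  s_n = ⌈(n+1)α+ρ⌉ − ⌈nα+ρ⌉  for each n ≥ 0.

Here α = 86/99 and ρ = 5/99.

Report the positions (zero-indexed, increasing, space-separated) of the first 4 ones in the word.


1 2 3 4

n=0: ⌈91/99⌉−⌈5/99⌉ = 1−1 = 0
n=1: ⌈177/99⌉−⌈91/99⌉ = 2−1 = 1  ← one
n=2: ⌈263/99⌉−⌈177/99⌉ = 3−2 = 1  ← one
n=3: ⌈349/99⌉−⌈263/99⌉ = 4−3 = 1  ← one
n=4: ⌈435/99⌉−⌈349/99⌉ = 5−4 = 1  ← one
positions of the first 4 ones: 1 2 3 4


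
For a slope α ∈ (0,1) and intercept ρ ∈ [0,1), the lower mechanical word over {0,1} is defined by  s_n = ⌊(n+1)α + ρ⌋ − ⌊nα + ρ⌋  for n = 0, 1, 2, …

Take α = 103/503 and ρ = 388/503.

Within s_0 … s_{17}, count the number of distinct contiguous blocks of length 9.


7

t_n = ⌊(n·103+388)/503⌋ for n = 0 … 18:
  n=0…9: ⌊388/503⌋=0 ⌊491/503⌋=0 ⌊594/503⌋=1 ⌊697/503⌋=1 ⌊800/503⌋=1 ⌊903/503⌋=1 ⌊1006/503⌋=2 ⌊1109/503⌋=2 ⌊1212/503⌋=2 ⌊1315/503⌋=2
  n=10…18: ⌊1418/503⌋=2 ⌊1521/503⌋=3 ⌊1624/503⌋=3 ⌊1727/503⌋=3 ⌊1830/503⌋=3 ⌊1933/503⌋=3 ⌊2036/503⌋=4 ⌊2139/503⌋=4 ⌊2242/503⌋=4
s_n = t_(n+1) − t_n for n = 0 … 17 gives
prefix = 010001000010000100
slide a length-9 window over [0..8] … [9..17] (10 windows); first occurrence of each distinct factor:
  [  0..  8] 010001000
  [  1..  9] 100010000
  [  2.. 10] 000100001
  [  3.. 11] 001000010
  [  4.. 12] 010000100
  [  5.. 13] 100001000
  [  6.. 14] 000010000
  (the other 3 windows repeat one of these)
distinct factors: {000010000, 000100001, 001000010, 010000100, 010001000, 100001000, 100010000}
count = 7  (Sturmian bound for length 9 is 10)


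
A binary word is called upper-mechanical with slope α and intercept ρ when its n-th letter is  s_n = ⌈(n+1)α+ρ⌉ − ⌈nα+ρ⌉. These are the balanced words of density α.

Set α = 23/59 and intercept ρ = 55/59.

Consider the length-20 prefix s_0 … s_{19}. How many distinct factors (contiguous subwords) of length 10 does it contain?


t_n = ⌈(n·23+55)/59⌉ for n = 0 … 20:
  n=0…9: ⌈55/59⌉=1 ⌈78/59⌉=2 ⌈101/59⌉=2 ⌈124/59⌉=3 ⌈147/59⌉=3 ⌈170/59⌉=3 ⌈193/59⌉=4 ⌈216/59⌉=4 ⌈239/59⌉=5 ⌈262/59⌉=5
  n=10…19: ⌈285/59⌉=5 ⌈308/59⌉=6 ⌈331/59⌉=6 ⌈354/59⌉=6 ⌈377/59⌉=7 ⌈400/59⌉=7 ⌈423/59⌉=8 ⌈446/59⌉=8 ⌈469/59⌉=8 ⌈492/59⌉=9
  n=20: ⌈515/59⌉=9
s_n = t_(n+1) − t_n for n = 0 … 19 gives
prefix = 10100101001001010010
slide a length-10 window over [0..9] … [10..19] (11 windows); first occurrence of each distinct factor:
  [  0..  9] 1010010100
  [  1.. 10] 0100101001
  [  2.. 11] 1001010010
  [  3.. 12] 0010100100
  [  4.. 13] 0101001001
  [  5.. 14] 1010010010
  [  6.. 15] 0100100101
  [  7.. 16] 1001001010
  [  8.. 17] 0010010100
  (the other 2 windows repeat one of these)
distinct factors: {0010010100, 0010100100, 0100100101, 0100101001, 0101001001, 1001001010, 1001010010, 1010010010, 1010010100}
count = 9  (Sturmian bound for length 10 is 11)

9


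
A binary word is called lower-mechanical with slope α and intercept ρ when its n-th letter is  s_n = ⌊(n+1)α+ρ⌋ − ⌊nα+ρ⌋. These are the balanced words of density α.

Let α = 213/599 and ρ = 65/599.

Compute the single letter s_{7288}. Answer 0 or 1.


1

(n+1)α + ρ = (7289·213 + 65) / 599 = 1552622/599
nα + ρ     = (7288·213 + 65) / 599 = 1552409/599
⌊1552622/599⌋ = 2592,  ⌊1552409/599⌋ = 2591
s_{7288} = 2592 − 2591 = 1


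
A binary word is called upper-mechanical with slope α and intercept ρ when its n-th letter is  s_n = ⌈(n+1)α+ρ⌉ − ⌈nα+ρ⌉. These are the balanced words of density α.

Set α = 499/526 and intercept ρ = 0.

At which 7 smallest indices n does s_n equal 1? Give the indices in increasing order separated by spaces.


0 1 2 3 4 5 6

n=0: ⌈499/526⌉−⌈0/526⌉ = 1−0 = 1  ← one
n=1: ⌈998/526⌉−⌈499/526⌉ = 2−1 = 1  ← one
n=2: ⌈1497/526⌉−⌈998/526⌉ = 3−2 = 1  ← one
n=3: ⌈1996/526⌉−⌈1497/526⌉ = 4−3 = 1  ← one
n=4: ⌈2495/526⌉−⌈1996/526⌉ = 5−4 = 1  ← one
n=5: ⌈2994/526⌉−⌈2495/526⌉ = 6−5 = 1  ← one
n=6: ⌈3493/526⌉−⌈2994/526⌉ = 7−6 = 1  ← one
positions of the first 7 ones: 0 1 2 3 4 5 6


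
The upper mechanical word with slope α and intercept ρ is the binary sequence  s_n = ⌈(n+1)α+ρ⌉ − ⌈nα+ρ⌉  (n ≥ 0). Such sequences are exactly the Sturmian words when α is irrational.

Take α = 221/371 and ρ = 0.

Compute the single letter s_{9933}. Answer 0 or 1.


(n+1)α + ρ = (9934·221) / 371 = 2195414/371
nα + ρ     = (9933·221) / 371 = 2195193/371
⌈2195414/371⌉ = 5918,  ⌈2195193/371⌉ = 5917
s_{9933} = 5918 − 5917 = 1

1


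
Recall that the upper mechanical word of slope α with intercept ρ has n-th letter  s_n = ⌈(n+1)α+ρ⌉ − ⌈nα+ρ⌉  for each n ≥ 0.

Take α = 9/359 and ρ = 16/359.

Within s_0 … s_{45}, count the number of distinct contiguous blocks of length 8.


9

t_n = ⌈(n·9+16)/359⌉ for n = 0 … 46:
  n=0…9: ⌈16/359⌉=1 ⌈25/359⌉=1 ⌈34/359⌉=1 ⌈43/359⌉=1 ⌈52/359⌉=1 ⌈61/359⌉=1 ⌈70/359⌉=1 ⌈79/359⌉=1 ⌈88/359⌉=1 ⌈97/359⌉=1
  n=10…19: ⌈106/359⌉=1 ⌈115/359⌉=1 ⌈124/359⌉=1 ⌈133/359⌉=1 ⌈142/359⌉=1 ⌈151/359⌉=1 ⌈160/359⌉=1 ⌈169/359⌉=1 ⌈178/359⌉=1 ⌈187/359⌉=1
  n=20…29: ⌈196/359⌉=1 ⌈205/359⌉=1 ⌈214/359⌉=1 ⌈223/359⌉=1 ⌈232/359⌉=1 ⌈241/359⌉=1 ⌈250/359⌉=1 ⌈259/359⌉=1 ⌈268/359⌉=1 ⌈277/359⌉=1
  n=30…39: ⌈286/359⌉=1 ⌈295/359⌉=1 ⌈304/359⌉=1 ⌈313/359⌉=1 ⌈322/359⌉=1 ⌈331/359⌉=1 ⌈340/359⌉=1 ⌈349/359⌉=1 ⌈358/359⌉=1 ⌈367/359⌉=2
  n=40…46: ⌈376/359⌉=2 ⌈385/359⌉=2 ⌈394/359⌉=2 ⌈403/359⌉=2 ⌈412/359⌉=2 ⌈421/359⌉=2 ⌈430/359⌉=2
s_n = t_(n+1) − t_n for n = 0 … 45 gives
prefix = 0000000000000000000000000000000000000010000000
slide a length-8 window over [0..7] … [38..45] (39 windows); first occurrence of each distinct factor:
  [  0..  7] 00000000
  [ 31.. 38] 00000001
  [ 32.. 39] 00000010
  [ 33.. 40] 00000100
  [ 34.. 41] 00001000
  [ 35.. 42] 00010000
  [ 36.. 43] 00100000
  [ 37.. 44] 01000000
  [ 38.. 45] 10000000
  (the other 30 windows repeat one of these)
distinct factors: {00000000, 00000001, 00000010, 00000100, 00001000, 00010000, 00100000, 01000000, 10000000}
count = 9  (Sturmian bound for length 8 is 9)


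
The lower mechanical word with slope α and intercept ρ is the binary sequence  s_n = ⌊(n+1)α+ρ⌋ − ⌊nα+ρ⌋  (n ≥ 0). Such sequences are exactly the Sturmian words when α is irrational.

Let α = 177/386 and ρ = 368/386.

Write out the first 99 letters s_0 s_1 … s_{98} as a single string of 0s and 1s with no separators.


101010101001010101010100101010101010010101010100101010101010010101010100101010101010010101010100101

n=0: ⌊(1·177+368)/386⌋ − ⌊(0·177+368)/386⌋ = ⌊545/386⌋ − ⌊368/386⌋ = 1 − 0 = 1
n=1: ⌊(2·177+368)/386⌋ − ⌊(1·177+368)/386⌋ = ⌊722/386⌋ − ⌊545/386⌋ = 1 − 1 = 0
n=2: ⌊(3·177+368)/386⌋ − ⌊(2·177+368)/386⌋ = ⌊899/386⌋ − ⌊722/386⌋ = 2 − 1 = 1
n=3: ⌊(4·177+368)/386⌋ − ⌊(3·177+368)/386⌋ = ⌊1076/386⌋ − ⌊899/386⌋ = 2 − 2 = 0
n=4: ⌊(5·177+368)/386⌋ − ⌊(4·177+368)/386⌋ = ⌊1253/386⌋ − ⌊1076/386⌋ = 3 − 2 = 1
n=5: ⌊(6·177+368)/386⌋ − ⌊(5·177+368)/386⌋ = ⌊1430/386⌋ − ⌊1253/386⌋ = 3 − 3 = 0
n=6: ⌊(7·177+368)/386⌋ − ⌊(6·177+368)/386⌋ = ⌊1607/386⌋ − ⌊1430/386⌋ = 4 − 3 = 1
n=7: ⌊(8·177+368)/386⌋ − ⌊(7·177+368)/386⌋ = ⌊1784/386⌋ − ⌊1607/386⌋ = 4 − 4 = 0
n=8: ⌊(9·177+368)/386⌋ − ⌊(8·177+368)/386⌋ = ⌊1961/386⌋ − ⌊1784/386⌋ = 5 − 4 = 1
n=9: ⌊(10·177+368)/386⌋ − ⌊(9·177+368)/386⌋ = ⌊2138/386⌋ − ⌊1961/386⌋ = 5 − 5 = 0
n=10: ⌊(11·177+368)/386⌋ − ⌊(10·177+368)/386⌋ = ⌊2315/386⌋ − ⌊2138/386⌋ = 5 − 5 = 0
n=11: ⌊(12·177+368)/386⌋ − ⌊(11·177+368)/386⌋ = ⌊2492/386⌋ − ⌊2315/386⌋ = 6 − 5 = 1
n=12: ⌊(13·177+368)/386⌋ − ⌊(12·177+368)/386⌋ = ⌊2669/386⌋ − ⌊2492/386⌋ = 6 − 6 = 0
n=13: ⌊(14·177+368)/386⌋ − ⌊(13·177+368)/386⌋ = ⌊2846/386⌋ − ⌊2669/386⌋ = 7 − 6 = 1
n=14: ⌊(15·177+368)/386⌋ − ⌊(14·177+368)/386⌋ = ⌊3023/386⌋ − ⌊2846/386⌋ = 7 − 7 = 0
n=15: ⌊(16·177+368)/386⌋ − ⌊(15·177+368)/386⌋ = ⌊3200/386⌋ − ⌊3023/386⌋ = 8 − 7 = 1
n=16: ⌊(17·177+368)/386⌋ − ⌊(16·177+368)/386⌋ = ⌊3377/386⌋ − ⌊3200/386⌋ = 8 − 8 = 0
n=17: ⌊(18·177+368)/386⌋ − ⌊(17·177+368)/386⌋ = ⌊3554/386⌋ − ⌊3377/386⌋ = 9 − 8 = 1
n=18: ⌊(19·177+368)/386⌋ − ⌊(18·177+368)/386⌋ = ⌊3731/386⌋ − ⌊3554/386⌋ = 9 − 9 = 0
n=19: ⌊(20·177+368)/386⌋ − ⌊(19·177+368)/386⌋ = ⌊3908/386⌋ − ⌊3731/386⌋ = 10 − 9 = 1
n=20: ⌊(21·177+368)/386⌋ − ⌊(20·177+368)/386⌋ = ⌊4085/386⌋ − ⌊3908/386⌋ = 10 − 10 = 0
n=21: ⌊(22·177+368)/386⌋ − ⌊(21·177+368)/386⌋ = ⌊4262/386⌋ − ⌊4085/386⌋ = 11 − 10 = 1
n=22: ⌊(23·177+368)/386⌋ − ⌊(22·177+368)/386⌋ = ⌊4439/386⌋ − ⌊4262/386⌋ = 11 − 11 = 0
n=23: ⌊(24·177+368)/386⌋ − ⌊(23·177+368)/386⌋ = ⌊4616/386⌋ − ⌊4439/386⌋ = 11 − 11 = 0
n=24: ⌊(25·177+368)/386⌋ − ⌊(24·177+368)/386⌋ = ⌊4793/386⌋ − ⌊4616/386⌋ = 12 − 11 = 1
n=25: ⌊(26·177+368)/386⌋ − ⌊(25·177+368)/386⌋ = ⌊4970/386⌋ − ⌊4793/386⌋ = 12 − 12 = 0
n=26: ⌊(27·177+368)/386⌋ − ⌊(26·177+368)/386⌋ = ⌊5147/386⌋ − ⌊4970/386⌋ = 13 − 12 = 1
n=27: ⌊(28·177+368)/386⌋ − ⌊(27·177+368)/386⌋ = ⌊5324/386⌋ − ⌊5147/386⌋ = 13 − 13 = 0
n=28: ⌊(29·177+368)/386⌋ − ⌊(28·177+368)/386⌋ = ⌊5501/386⌋ − ⌊5324/386⌋ = 14 − 13 = 1
n=29: ⌊(30·177+368)/386⌋ − ⌊(29·177+368)/386⌋ = ⌊5678/386⌋ − ⌊5501/386⌋ = 14 − 14 = 0
n=30: ⌊(31·177+368)/386⌋ − ⌊(30·177+368)/386⌋ = ⌊5855/386⌋ − ⌊5678/386⌋ = 15 − 14 = 1
n=31: ⌊(32·177+368)/386⌋ − ⌊(31·177+368)/386⌋ = ⌊6032/386⌋ − ⌊5855/386⌋ = 15 − 15 = 0
n=32: ⌊(33·177+368)/386⌋ − ⌊(32·177+368)/386⌋ = ⌊6209/386⌋ − ⌊6032/386⌋ = 16 − 15 = 1
n=33: ⌊(34·177+368)/386⌋ − ⌊(33·177+368)/386⌋ = ⌊6386/386⌋ − ⌊6209/386⌋ = 16 − 16 = 0
n=34: ⌊(35·177+368)/386⌋ − ⌊(34·177+368)/386⌋ = ⌊6563/386⌋ − ⌊6386/386⌋ = 17 − 16 = 1
n=35: ⌊(36·177+368)/386⌋ − ⌊(35·177+368)/386⌋ = ⌊6740/386⌋ − ⌊6563/386⌋ = 17 − 17 = 0
n=36: ⌊(37·177+368)/386⌋ − ⌊(36·177+368)/386⌋ = ⌊6917/386⌋ − ⌊6740/386⌋ = 17 − 17 = 0
n=37: ⌊(38·177+368)/386⌋ − ⌊(37·177+368)/386⌋ = ⌊7094/386⌋ − ⌊6917/386⌋ = 18 − 17 = 1
n=38: ⌊(39·177+368)/386⌋ − ⌊(38·177+368)/386⌋ = ⌊7271/386⌋ − ⌊7094/386⌋ = 18 − 18 = 0
n=39: ⌊(40·177+368)/386⌋ − ⌊(39·177+368)/386⌋ = ⌊7448/386⌋ − ⌊7271/386⌋ = 19 − 18 = 1
n=40: ⌊(41·177+368)/386⌋ − ⌊(40·177+368)/386⌋ = ⌊7625/386⌋ − ⌊7448/386⌋ = 19 − 19 = 0
n=41: ⌊(42·177+368)/386⌋ − ⌊(41·177+368)/386⌋ = ⌊7802/386⌋ − ⌊7625/386⌋ = 20 − 19 = 1
n=42: ⌊(43·177+368)/386⌋ − ⌊(42·177+368)/386⌋ = ⌊7979/386⌋ − ⌊7802/386⌋ = 20 − 20 = 0
n=43: ⌊(44·177+368)/386⌋ − ⌊(43·177+368)/386⌋ = ⌊8156/386⌋ − ⌊7979/386⌋ = 21 − 20 = 1
n=44: ⌊(45·177+368)/386⌋ − ⌊(44·177+368)/386⌋ = ⌊8333/386⌋ − ⌊8156/386⌋ = 21 − 21 = 0
n=45: ⌊(46·177+368)/386⌋ − ⌊(45·177+368)/386⌋ = ⌊8510/386⌋ − ⌊8333/386⌋ = 22 − 21 = 1
n=46: ⌊(47·177+368)/386⌋ − ⌊(46·177+368)/386⌋ = ⌊8687/386⌋ − ⌊8510/386⌋ = 22 − 22 = 0
n=47: ⌊(48·177+368)/386⌋ − ⌊(47·177+368)/386⌋ = ⌊8864/386⌋ − ⌊8687/386⌋ = 22 − 22 = 0
n=48: ⌊(49·177+368)/386⌋ − ⌊(48·177+368)/386⌋ = ⌊9041/386⌋ − ⌊8864/386⌋ = 23 − 22 = 1
n=49: ⌊(50·177+368)/386⌋ − ⌊(49·177+368)/386⌋ = ⌊9218/386⌋ − ⌊9041/386⌋ = 23 − 23 = 0
n=50: ⌊(51·177+368)/386⌋ − ⌊(50·177+368)/386⌋ = ⌊9395/386⌋ − ⌊9218/386⌋ = 24 − 23 = 1
n=51: ⌊(52·177+368)/386⌋ − ⌊(51·177+368)/386⌋ = ⌊9572/386⌋ − ⌊9395/386⌋ = 24 − 24 = 0
n=52: ⌊(53·177+368)/386⌋ − ⌊(52·177+368)/386⌋ = ⌊9749/386⌋ − ⌊9572/386⌋ = 25 − 24 = 1
n=53: ⌊(54·177+368)/386⌋ − ⌊(53·177+368)/386⌋ = ⌊9926/386⌋ − ⌊9749/386⌋ = 25 − 25 = 0
n=54: ⌊(55·177+368)/386⌋ − ⌊(54·177+368)/386⌋ = ⌊10103/386⌋ − ⌊9926/386⌋ = 26 − 25 = 1
n=55: ⌊(56·177+368)/386⌋ − ⌊(55·177+368)/386⌋ = ⌊10280/386⌋ − ⌊10103/386⌋ = 26 − 26 = 0
n=56: ⌊(57·177+368)/386⌋ − ⌊(56·177+368)/386⌋ = ⌊10457/386⌋ − ⌊10280/386⌋ = 27 − 26 = 1
n=57: ⌊(58·177+368)/386⌋ − ⌊(57·177+368)/386⌋ = ⌊10634/386⌋ − ⌊10457/386⌋ = 27 − 27 = 0
n=58: ⌊(59·177+368)/386⌋ − ⌊(58·177+368)/386⌋ = ⌊10811/386⌋ − ⌊10634/386⌋ = 28 − 27 = 1
n=59: ⌊(60·177+368)/386⌋ − ⌊(59·177+368)/386⌋ = ⌊10988/386⌋ − ⌊10811/386⌋ = 28 − 28 = 0
n=60: ⌊(61·177+368)/386⌋ − ⌊(60·177+368)/386⌋ = ⌊11165/386⌋ − ⌊10988/386⌋ = 28 − 28 = 0
n=61: ⌊(62·177+368)/386⌋ − ⌊(61·177+368)/386⌋ = ⌊11342/386⌋ − ⌊11165/386⌋ = 29 − 28 = 1
n=62: ⌊(63·177+368)/386⌋ − ⌊(62·177+368)/386⌋ = ⌊11519/386⌋ − ⌊11342/386⌋ = 29 − 29 = 0
n=63: ⌊(64·177+368)/386⌋ − ⌊(63·177+368)/386⌋ = ⌊11696/386⌋ − ⌊11519/386⌋ = 30 − 29 = 1
n=64: ⌊(65·177+368)/386⌋ − ⌊(64·177+368)/386⌋ = ⌊11873/386⌋ − ⌊11696/386⌋ = 30 − 30 = 0
n=65: ⌊(66·177+368)/386⌋ − ⌊(65·177+368)/386⌋ = ⌊12050/386⌋ − ⌊11873/386⌋ = 31 − 30 = 1
n=66: ⌊(67·177+368)/386⌋ − ⌊(66·177+368)/386⌋ = ⌊12227/386⌋ − ⌊12050/386⌋ = 31 − 31 = 0
n=67: ⌊(68·177+368)/386⌋ − ⌊(67·177+368)/386⌋ = ⌊12404/386⌋ − ⌊12227/386⌋ = 32 − 31 = 1
n=68: ⌊(69·177+368)/386⌋ − ⌊(68·177+368)/386⌋ = ⌊12581/386⌋ − ⌊12404/386⌋ = 32 − 32 = 0
n=69: ⌊(70·177+368)/386⌋ − ⌊(69·177+368)/386⌋ = ⌊12758/386⌋ − ⌊12581/386⌋ = 33 − 32 = 1
n=70: ⌊(71·177+368)/386⌋ − ⌊(70·177+368)/386⌋ = ⌊12935/386⌋ − ⌊12758/386⌋ = 33 − 33 = 0
n=71: ⌊(72·177+368)/386⌋ − ⌊(71·177+368)/386⌋ = ⌊13112/386⌋ − ⌊12935/386⌋ = 33 − 33 = 0
n=72: ⌊(73·177+368)/386⌋ − ⌊(72·177+368)/386⌋ = ⌊13289/386⌋ − ⌊13112/386⌋ = 34 − 33 = 1
n=73: ⌊(74·177+368)/386⌋ − ⌊(73·177+368)/386⌋ = ⌊13466/386⌋ − ⌊13289/386⌋ = 34 − 34 = 0
n=74: ⌊(75·177+368)/386⌋ − ⌊(74·177+368)/386⌋ = ⌊13643/386⌋ − ⌊13466/386⌋ = 35 − 34 = 1
n=75: ⌊(76·177+368)/386⌋ − ⌊(75·177+368)/386⌋ = ⌊13820/386⌋ − ⌊13643/386⌋ = 35 − 35 = 0
n=76: ⌊(77·177+368)/386⌋ − ⌊(76·177+368)/386⌋ = ⌊13997/386⌋ − ⌊13820/386⌋ = 36 − 35 = 1
n=77: ⌊(78·177+368)/386⌋ − ⌊(77·177+368)/386⌋ = ⌊14174/386⌋ − ⌊13997/386⌋ = 36 − 36 = 0
n=78: ⌊(79·177+368)/386⌋ − ⌊(78·177+368)/386⌋ = ⌊14351/386⌋ − ⌊14174/386⌋ = 37 − 36 = 1
n=79: ⌊(80·177+368)/386⌋ − ⌊(79·177+368)/386⌋ = ⌊14528/386⌋ − ⌊14351/386⌋ = 37 − 37 = 0
n=80: ⌊(81·177+368)/386⌋ − ⌊(80·177+368)/386⌋ = ⌊14705/386⌋ − ⌊14528/386⌋ = 38 − 37 = 1
n=81: ⌊(82·177+368)/386⌋ − ⌊(81·177+368)/386⌋ = ⌊14882/386⌋ − ⌊14705/386⌋ = 38 − 38 = 0
n=82: ⌊(83·177+368)/386⌋ − ⌊(82·177+368)/386⌋ = ⌊15059/386⌋ − ⌊14882/386⌋ = 39 − 38 = 1
n=83: ⌊(84·177+368)/386⌋ − ⌊(83·177+368)/386⌋ = ⌊15236/386⌋ − ⌊15059/386⌋ = 39 − 39 = 0
n=84: ⌊(85·177+368)/386⌋ − ⌊(84·177+368)/386⌋ = ⌊15413/386⌋ − ⌊15236/386⌋ = 39 − 39 = 0
n=85: ⌊(86·177+368)/386⌋ − ⌊(85·177+368)/386⌋ = ⌊15590/386⌋ − ⌊15413/386⌋ = 40 − 39 = 1
n=86: ⌊(87·177+368)/386⌋ − ⌊(86·177+368)/386⌋ = ⌊15767/386⌋ − ⌊15590/386⌋ = 40 − 40 = 0
n=87: ⌊(88·177+368)/386⌋ − ⌊(87·177+368)/386⌋ = ⌊15944/386⌋ − ⌊15767/386⌋ = 41 − 40 = 1
n=88: ⌊(89·177+368)/386⌋ − ⌊(88·177+368)/386⌋ = ⌊16121/386⌋ − ⌊15944/386⌋ = 41 − 41 = 0
n=89: ⌊(90·177+368)/386⌋ − ⌊(89·177+368)/386⌋ = ⌊16298/386⌋ − ⌊16121/386⌋ = 42 − 41 = 1
n=90: ⌊(91·177+368)/386⌋ − ⌊(90·177+368)/386⌋ = ⌊16475/386⌋ − ⌊16298/386⌋ = 42 − 42 = 0
n=91: ⌊(92·177+368)/386⌋ − ⌊(91·177+368)/386⌋ = ⌊16652/386⌋ − ⌊16475/386⌋ = 43 − 42 = 1
n=92: ⌊(93·177+368)/386⌋ − ⌊(92·177+368)/386⌋ = ⌊16829/386⌋ − ⌊16652/386⌋ = 43 − 43 = 0
n=93: ⌊(94·177+368)/386⌋ − ⌊(93·177+368)/386⌋ = ⌊17006/386⌋ − ⌊16829/386⌋ = 44 − 43 = 1
n=94: ⌊(95·177+368)/386⌋ − ⌊(94·177+368)/386⌋ = ⌊17183/386⌋ − ⌊17006/386⌋ = 44 − 44 = 0
n=95: ⌊(96·177+368)/386⌋ − ⌊(95·177+368)/386⌋ = ⌊17360/386⌋ − ⌊17183/386⌋ = 44 − 44 = 0
n=96: ⌊(97·177+368)/386⌋ − ⌊(96·177+368)/386⌋ = ⌊17537/386⌋ − ⌊17360/386⌋ = 45 − 44 = 1
n=97: ⌊(98·177+368)/386⌋ − ⌊(97·177+368)/386⌋ = ⌊17714/386⌋ − ⌊17537/386⌋ = 45 − 45 = 0
n=98: ⌊(99·177+368)/386⌋ − ⌊(98·177+368)/386⌋ = ⌊17891/386⌋ − ⌊17714/386⌋ = 46 − 45 = 1


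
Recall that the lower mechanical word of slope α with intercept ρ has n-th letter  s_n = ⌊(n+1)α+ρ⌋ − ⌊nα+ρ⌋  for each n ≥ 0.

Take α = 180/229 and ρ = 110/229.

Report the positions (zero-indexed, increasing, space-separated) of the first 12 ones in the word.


n=0: ⌊290/229⌋−⌊110/229⌋ = 1−0 = 1  ← one
n=1: ⌊470/229⌋−⌊290/229⌋ = 2−1 = 1  ← one
n=2: ⌊650/229⌋−⌊470/229⌋ = 2−2 = 0
n=3: ⌊830/229⌋−⌊650/229⌋ = 3−2 = 1  ← one
n=4: ⌊1010/229⌋−⌊830/229⌋ = 4−3 = 1  ← one
n=5: ⌊1190/229⌋−⌊1010/229⌋ = 5−4 = 1  ← one
n=6: ⌊1370/229⌋−⌊1190/229⌋ = 5−5 = 0
n=7: ⌊1550/229⌋−⌊1370/229⌋ = 6−5 = 1  ← one
n=8: ⌊1730/229⌋−⌊1550/229⌋ = 7−6 = 1  ← one
n=9: ⌊1910/229⌋−⌊1730/229⌋ = 8−7 = 1  ← one
n=10: ⌊2090/229⌋−⌊1910/229⌋ = 9−8 = 1  ← one
n=11: ⌊2270/229⌋−⌊2090/229⌋ = 9−9 = 0
n=12: ⌊2450/229⌋−⌊2270/229⌋ = 10−9 = 1  ← one
n=13: ⌊2630/229⌋−⌊2450/229⌋ = 11−10 = 1  ← one
n=14: ⌊2810/229⌋−⌊2630/229⌋ = 12−11 = 1  ← one
positions of the first 12 ones: 0 1 3 4 5 7 8 9 10 12 13 14

0 1 3 4 5 7 8 9 10 12 13 14


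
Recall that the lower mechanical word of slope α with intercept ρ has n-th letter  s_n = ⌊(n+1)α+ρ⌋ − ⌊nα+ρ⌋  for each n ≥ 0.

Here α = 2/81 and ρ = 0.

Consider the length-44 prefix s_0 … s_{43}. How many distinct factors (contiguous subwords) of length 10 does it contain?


5

t_n = ⌊(n·2)/81⌋ for n = 0 … 44:
  n=0…9: ⌊0/81⌋=0 ⌊2/81⌋=0 ⌊4/81⌋=0 ⌊6/81⌋=0 ⌊8/81⌋=0 ⌊10/81⌋=0 ⌊12/81⌋=0 ⌊14/81⌋=0 ⌊16/81⌋=0 ⌊18/81⌋=0
  n=10…19: ⌊20/81⌋=0 ⌊22/81⌋=0 ⌊24/81⌋=0 ⌊26/81⌋=0 ⌊28/81⌋=0 ⌊30/81⌋=0 ⌊32/81⌋=0 ⌊34/81⌋=0 ⌊36/81⌋=0 ⌊38/81⌋=0
  n=20…29: ⌊40/81⌋=0 ⌊42/81⌋=0 ⌊44/81⌋=0 ⌊46/81⌋=0 ⌊48/81⌋=0 ⌊50/81⌋=0 ⌊52/81⌋=0 ⌊54/81⌋=0 ⌊56/81⌋=0 ⌊58/81⌋=0
  n=30…39: ⌊60/81⌋=0 ⌊62/81⌋=0 ⌊64/81⌋=0 ⌊66/81⌋=0 ⌊68/81⌋=0 ⌊70/81⌋=0 ⌊72/81⌋=0 ⌊74/81⌋=0 ⌊76/81⌋=0 ⌊78/81⌋=0
  n=40…44: ⌊80/81⌋=0 ⌊82/81⌋=1 ⌊84/81⌋=1 ⌊86/81⌋=1 ⌊88/81⌋=1
s_n = t_(n+1) − t_n for n = 0 … 43 gives
prefix = 00000000000000000000000000000000000000001000
slide a length-10 window over [0..9] … [34..43] (35 windows); first occurrence of each distinct factor:
  [  0..  9] 0000000000
  [ 31.. 40] 0000000001
  [ 32.. 41] 0000000010
  [ 33.. 42] 0000000100
  [ 34.. 43] 0000001000
  (the other 30 windows repeat one of these)
distinct factors: {0000000000, 0000000001, 0000000010, 0000000100, 0000001000}
count = 5  (Sturmian bound for length 10 is 11)


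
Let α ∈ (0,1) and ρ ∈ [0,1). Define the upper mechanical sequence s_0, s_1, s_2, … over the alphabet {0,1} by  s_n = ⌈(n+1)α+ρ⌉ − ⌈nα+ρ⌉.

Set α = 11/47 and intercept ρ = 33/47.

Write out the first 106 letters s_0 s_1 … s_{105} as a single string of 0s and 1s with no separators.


n=0: ⌈(1·11+33)/47⌉ − ⌈(0·11+33)/47⌉ = ⌈44/47⌉ − ⌈33/47⌉ = 1 − 1 = 0
n=1: ⌈(2·11+33)/47⌉ − ⌈(1·11+33)/47⌉ = ⌈55/47⌉ − ⌈44/47⌉ = 2 − 1 = 1
n=2: ⌈(3·11+33)/47⌉ − ⌈(2·11+33)/47⌉ = ⌈66/47⌉ − ⌈55/47⌉ = 2 − 2 = 0
n=3: ⌈(4·11+33)/47⌉ − ⌈(3·11+33)/47⌉ = ⌈77/47⌉ − ⌈66/47⌉ = 2 − 2 = 0
n=4: ⌈(5·11+33)/47⌉ − ⌈(4·11+33)/47⌉ = ⌈88/47⌉ − ⌈77/47⌉ = 2 − 2 = 0
n=5: ⌈(6·11+33)/47⌉ − ⌈(5·11+33)/47⌉ = ⌈99/47⌉ − ⌈88/47⌉ = 3 − 2 = 1
n=6: ⌈(7·11+33)/47⌉ − ⌈(6·11+33)/47⌉ = ⌈110/47⌉ − ⌈99/47⌉ = 3 − 3 = 0
n=7: ⌈(8·11+33)/47⌉ − ⌈(7·11+33)/47⌉ = ⌈121/47⌉ − ⌈110/47⌉ = 3 − 3 = 0
n=8: ⌈(9·11+33)/47⌉ − ⌈(8·11+33)/47⌉ = ⌈132/47⌉ − ⌈121/47⌉ = 3 − 3 = 0
n=9: ⌈(10·11+33)/47⌉ − ⌈(9·11+33)/47⌉ = ⌈143/47⌉ − ⌈132/47⌉ = 4 − 3 = 1
n=10: ⌈(11·11+33)/47⌉ − ⌈(10·11+33)/47⌉ = ⌈154/47⌉ − ⌈143/47⌉ = 4 − 4 = 0
n=11: ⌈(12·11+33)/47⌉ − ⌈(11·11+33)/47⌉ = ⌈165/47⌉ − ⌈154/47⌉ = 4 − 4 = 0
n=12: ⌈(13·11+33)/47⌉ − ⌈(12·11+33)/47⌉ = ⌈176/47⌉ − ⌈165/47⌉ = 4 − 4 = 0
n=13: ⌈(14·11+33)/47⌉ − ⌈(13·11+33)/47⌉ = ⌈187/47⌉ − ⌈176/47⌉ = 4 − 4 = 0
n=14: ⌈(15·11+33)/47⌉ − ⌈(14·11+33)/47⌉ = ⌈198/47⌉ − ⌈187/47⌉ = 5 − 4 = 1
n=15: ⌈(16·11+33)/47⌉ − ⌈(15·11+33)/47⌉ = ⌈209/47⌉ − ⌈198/47⌉ = 5 − 5 = 0
n=16: ⌈(17·11+33)/47⌉ − ⌈(16·11+33)/47⌉ = ⌈220/47⌉ − ⌈209/47⌉ = 5 − 5 = 0
n=17: ⌈(18·11+33)/47⌉ − ⌈(17·11+33)/47⌉ = ⌈231/47⌉ − ⌈220/47⌉ = 5 − 5 = 0
n=18: ⌈(19·11+33)/47⌉ − ⌈(18·11+33)/47⌉ = ⌈242/47⌉ − ⌈231/47⌉ = 6 − 5 = 1
n=19: ⌈(20·11+33)/47⌉ − ⌈(19·11+33)/47⌉ = ⌈253/47⌉ − ⌈242/47⌉ = 6 − 6 = 0
n=20: ⌈(21·11+33)/47⌉ − ⌈(20·11+33)/47⌉ = ⌈264/47⌉ − ⌈253/47⌉ = 6 − 6 = 0
n=21: ⌈(22·11+33)/47⌉ − ⌈(21·11+33)/47⌉ = ⌈275/47⌉ − ⌈264/47⌉ = 6 − 6 = 0
n=22: ⌈(23·11+33)/47⌉ − ⌈(22·11+33)/47⌉ = ⌈286/47⌉ − ⌈275/47⌉ = 7 − 6 = 1
n=23: ⌈(24·11+33)/47⌉ − ⌈(23·11+33)/47⌉ = ⌈297/47⌉ − ⌈286/47⌉ = 7 − 7 = 0
n=24: ⌈(25·11+33)/47⌉ − ⌈(24·11+33)/47⌉ = ⌈308/47⌉ − ⌈297/47⌉ = 7 − 7 = 0
n=25: ⌈(26·11+33)/47⌉ − ⌈(25·11+33)/47⌉ = ⌈319/47⌉ − ⌈308/47⌉ = 7 − 7 = 0
n=26: ⌈(27·11+33)/47⌉ − ⌈(26·11+33)/47⌉ = ⌈330/47⌉ − ⌈319/47⌉ = 8 − 7 = 1
n=27: ⌈(28·11+33)/47⌉ − ⌈(27·11+33)/47⌉ = ⌈341/47⌉ − ⌈330/47⌉ = 8 − 8 = 0
n=28: ⌈(29·11+33)/47⌉ − ⌈(28·11+33)/47⌉ = ⌈352/47⌉ − ⌈341/47⌉ = 8 − 8 = 0
n=29: ⌈(30·11+33)/47⌉ − ⌈(29·11+33)/47⌉ = ⌈363/47⌉ − ⌈352/47⌉ = 8 − 8 = 0
n=30: ⌈(31·11+33)/47⌉ − ⌈(30·11+33)/47⌉ = ⌈374/47⌉ − ⌈363/47⌉ = 8 − 8 = 0
n=31: ⌈(32·11+33)/47⌉ − ⌈(31·11+33)/47⌉ = ⌈385/47⌉ − ⌈374/47⌉ = 9 − 8 = 1
n=32: ⌈(33·11+33)/47⌉ − ⌈(32·11+33)/47⌉ = ⌈396/47⌉ − ⌈385/47⌉ = 9 − 9 = 0
n=33: ⌈(34·11+33)/47⌉ − ⌈(33·11+33)/47⌉ = ⌈407/47⌉ − ⌈396/47⌉ = 9 − 9 = 0
n=34: ⌈(35·11+33)/47⌉ − ⌈(34·11+33)/47⌉ = ⌈418/47⌉ − ⌈407/47⌉ = 9 − 9 = 0
n=35: ⌈(36·11+33)/47⌉ − ⌈(35·11+33)/47⌉ = ⌈429/47⌉ − ⌈418/47⌉ = 10 − 9 = 1
n=36: ⌈(37·11+33)/47⌉ − ⌈(36·11+33)/47⌉ = ⌈440/47⌉ − ⌈429/47⌉ = 10 − 10 = 0
n=37: ⌈(38·11+33)/47⌉ − ⌈(37·11+33)/47⌉ = ⌈451/47⌉ − ⌈440/47⌉ = 10 − 10 = 0
n=38: ⌈(39·11+33)/47⌉ − ⌈(38·11+33)/47⌉ = ⌈462/47⌉ − ⌈451/47⌉ = 10 − 10 = 0
n=39: ⌈(40·11+33)/47⌉ − ⌈(39·11+33)/47⌉ = ⌈473/47⌉ − ⌈462/47⌉ = 11 − 10 = 1
n=40: ⌈(41·11+33)/47⌉ − ⌈(40·11+33)/47⌉ = ⌈484/47⌉ − ⌈473/47⌉ = 11 − 11 = 0
n=41: ⌈(42·11+33)/47⌉ − ⌈(41·11+33)/47⌉ = ⌈495/47⌉ − ⌈484/47⌉ = 11 − 11 = 0
n=42: ⌈(43·11+33)/47⌉ − ⌈(42·11+33)/47⌉ = ⌈506/47⌉ − ⌈495/47⌉ = 11 − 11 = 0
n=43: ⌈(44·11+33)/47⌉ − ⌈(43·11+33)/47⌉ = ⌈517/47⌉ − ⌈506/47⌉ = 11 − 11 = 0
n=44: ⌈(45·11+33)/47⌉ − ⌈(44·11+33)/47⌉ = ⌈528/47⌉ − ⌈517/47⌉ = 12 − 11 = 1
n=45: ⌈(46·11+33)/47⌉ − ⌈(45·11+33)/47⌉ = ⌈539/47⌉ − ⌈528/47⌉ = 12 − 12 = 0
n=46: ⌈(47·11+33)/47⌉ − ⌈(46·11+33)/47⌉ = ⌈550/47⌉ − ⌈539/47⌉ = 12 − 12 = 0
n=47: ⌈(48·11+33)/47⌉ − ⌈(47·11+33)/47⌉ = ⌈561/47⌉ − ⌈550/47⌉ = 12 − 12 = 0
n=48: ⌈(49·11+33)/47⌉ − ⌈(48·11+33)/47⌉ = ⌈572/47⌉ − ⌈561/47⌉ = 13 − 12 = 1
n=49: ⌈(50·11+33)/47⌉ − ⌈(49·11+33)/47⌉ = ⌈583/47⌉ − ⌈572/47⌉ = 13 − 13 = 0
n=50: ⌈(51·11+33)/47⌉ − ⌈(50·11+33)/47⌉ = ⌈594/47⌉ − ⌈583/47⌉ = 13 − 13 = 0
n=51: ⌈(52·11+33)/47⌉ − ⌈(51·11+33)/47⌉ = ⌈605/47⌉ − ⌈594/47⌉ = 13 − 13 = 0
n=52: ⌈(53·11+33)/47⌉ − ⌈(52·11+33)/47⌉ = ⌈616/47⌉ − ⌈605/47⌉ = 14 − 13 = 1
n=53: ⌈(54·11+33)/47⌉ − ⌈(53·11+33)/47⌉ = ⌈627/47⌉ − ⌈616/47⌉ = 14 − 14 = 0
n=54: ⌈(55·11+33)/47⌉ − ⌈(54·11+33)/47⌉ = ⌈638/47⌉ − ⌈627/47⌉ = 14 − 14 = 0
n=55: ⌈(56·11+33)/47⌉ − ⌈(55·11+33)/47⌉ = ⌈649/47⌉ − ⌈638/47⌉ = 14 − 14 = 0
n=56: ⌈(57·11+33)/47⌉ − ⌈(56·11+33)/47⌉ = ⌈660/47⌉ − ⌈649/47⌉ = 15 − 14 = 1
n=57: ⌈(58·11+33)/47⌉ − ⌈(57·11+33)/47⌉ = ⌈671/47⌉ − ⌈660/47⌉ = 15 − 15 = 0
n=58: ⌈(59·11+33)/47⌉ − ⌈(58·11+33)/47⌉ = ⌈682/47⌉ − ⌈671/47⌉ = 15 − 15 = 0
n=59: ⌈(60·11+33)/47⌉ − ⌈(59·11+33)/47⌉ = ⌈693/47⌉ − ⌈682/47⌉ = 15 − 15 = 0
n=60: ⌈(61·11+33)/47⌉ − ⌈(60·11+33)/47⌉ = ⌈704/47⌉ − ⌈693/47⌉ = 15 − 15 = 0
n=61: ⌈(62·11+33)/47⌉ − ⌈(61·11+33)/47⌉ = ⌈715/47⌉ − ⌈704/47⌉ = 16 − 15 = 1
n=62: ⌈(63·11+33)/47⌉ − ⌈(62·11+33)/47⌉ = ⌈726/47⌉ − ⌈715/47⌉ = 16 − 16 = 0
n=63: ⌈(64·11+33)/47⌉ − ⌈(63·11+33)/47⌉ = ⌈737/47⌉ − ⌈726/47⌉ = 16 − 16 = 0
n=64: ⌈(65·11+33)/47⌉ − ⌈(64·11+33)/47⌉ = ⌈748/47⌉ − ⌈737/47⌉ = 16 − 16 = 0
n=65: ⌈(66·11+33)/47⌉ − ⌈(65·11+33)/47⌉ = ⌈759/47⌉ − ⌈748/47⌉ = 17 − 16 = 1
n=66: ⌈(67·11+33)/47⌉ − ⌈(66·11+33)/47⌉ = ⌈770/47⌉ − ⌈759/47⌉ = 17 − 17 = 0
n=67: ⌈(68·11+33)/47⌉ − ⌈(67·11+33)/47⌉ = ⌈781/47⌉ − ⌈770/47⌉ = 17 − 17 = 0
n=68: ⌈(69·11+33)/47⌉ − ⌈(68·11+33)/47⌉ = ⌈792/47⌉ − ⌈781/47⌉ = 17 − 17 = 0
n=69: ⌈(70·11+33)/47⌉ − ⌈(69·11+33)/47⌉ = ⌈803/47⌉ − ⌈792/47⌉ = 18 − 17 = 1
n=70: ⌈(71·11+33)/47⌉ − ⌈(70·11+33)/47⌉ = ⌈814/47⌉ − ⌈803/47⌉ = 18 − 18 = 0
n=71: ⌈(72·11+33)/47⌉ − ⌈(71·11+33)/47⌉ = ⌈825/47⌉ − ⌈814/47⌉ = 18 − 18 = 0
n=72: ⌈(73·11+33)/47⌉ − ⌈(72·11+33)/47⌉ = ⌈836/47⌉ − ⌈825/47⌉ = 18 − 18 = 0
n=73: ⌈(74·11+33)/47⌉ − ⌈(73·11+33)/47⌉ = ⌈847/47⌉ − ⌈836/47⌉ = 19 − 18 = 1
n=74: ⌈(75·11+33)/47⌉ − ⌈(74·11+33)/47⌉ = ⌈858/47⌉ − ⌈847/47⌉ = 19 − 19 = 0
n=75: ⌈(76·11+33)/47⌉ − ⌈(75·11+33)/47⌉ = ⌈869/47⌉ − ⌈858/47⌉ = 19 − 19 = 0
n=76: ⌈(77·11+33)/47⌉ − ⌈(76·11+33)/47⌉ = ⌈880/47⌉ − ⌈869/47⌉ = 19 − 19 = 0
n=77: ⌈(78·11+33)/47⌉ − ⌈(77·11+33)/47⌉ = ⌈891/47⌉ − ⌈880/47⌉ = 19 − 19 = 0
n=78: ⌈(79·11+33)/47⌉ − ⌈(78·11+33)/47⌉ = ⌈902/47⌉ − ⌈891/47⌉ = 20 − 19 = 1
n=79: ⌈(80·11+33)/47⌉ − ⌈(79·11+33)/47⌉ = ⌈913/47⌉ − ⌈902/47⌉ = 20 − 20 = 0
n=80: ⌈(81·11+33)/47⌉ − ⌈(80·11+33)/47⌉ = ⌈924/47⌉ − ⌈913/47⌉ = 20 − 20 = 0
n=81: ⌈(82·11+33)/47⌉ − ⌈(81·11+33)/47⌉ = ⌈935/47⌉ − ⌈924/47⌉ = 20 − 20 = 0
n=82: ⌈(83·11+33)/47⌉ − ⌈(82·11+33)/47⌉ = ⌈946/47⌉ − ⌈935/47⌉ = 21 − 20 = 1
n=83: ⌈(84·11+33)/47⌉ − ⌈(83·11+33)/47⌉ = ⌈957/47⌉ − ⌈946/47⌉ = 21 − 21 = 0
n=84: ⌈(85·11+33)/47⌉ − ⌈(84·11+33)/47⌉ = ⌈968/47⌉ − ⌈957/47⌉ = 21 − 21 = 0
n=85: ⌈(86·11+33)/47⌉ − ⌈(85·11+33)/47⌉ = ⌈979/47⌉ − ⌈968/47⌉ = 21 − 21 = 0
n=86: ⌈(87·11+33)/47⌉ − ⌈(86·11+33)/47⌉ = ⌈990/47⌉ − ⌈979/47⌉ = 22 − 21 = 1
n=87: ⌈(88·11+33)/47⌉ − ⌈(87·11+33)/47⌉ = ⌈1001/47⌉ − ⌈990/47⌉ = 22 − 22 = 0
n=88: ⌈(89·11+33)/47⌉ − ⌈(88·11+33)/47⌉ = ⌈1012/47⌉ − ⌈1001/47⌉ = 22 − 22 = 0
n=89: ⌈(90·11+33)/47⌉ − ⌈(89·11+33)/47⌉ = ⌈1023/47⌉ − ⌈1012/47⌉ = 22 − 22 = 0
n=90: ⌈(91·11+33)/47⌉ − ⌈(90·11+33)/47⌉ = ⌈1034/47⌉ − ⌈1023/47⌉ = 22 − 22 = 0
n=91: ⌈(92·11+33)/47⌉ − ⌈(91·11+33)/47⌉ = ⌈1045/47⌉ − ⌈1034/47⌉ = 23 − 22 = 1
n=92: ⌈(93·11+33)/47⌉ − ⌈(92·11+33)/47⌉ = ⌈1056/47⌉ − ⌈1045/47⌉ = 23 − 23 = 0
n=93: ⌈(94·11+33)/47⌉ − ⌈(93·11+33)/47⌉ = ⌈1067/47⌉ − ⌈1056/47⌉ = 23 − 23 = 0
n=94: ⌈(95·11+33)/47⌉ − ⌈(94·11+33)/47⌉ = ⌈1078/47⌉ − ⌈1067/47⌉ = 23 − 23 = 0
n=95: ⌈(96·11+33)/47⌉ − ⌈(95·11+33)/47⌉ = ⌈1089/47⌉ − ⌈1078/47⌉ = 24 − 23 = 1
n=96: ⌈(97·11+33)/47⌉ − ⌈(96·11+33)/47⌉ = ⌈1100/47⌉ − ⌈1089/47⌉ = 24 − 24 = 0
n=97: ⌈(98·11+33)/47⌉ − ⌈(97·11+33)/47⌉ = ⌈1111/47⌉ − ⌈1100/47⌉ = 24 − 24 = 0
n=98: ⌈(99·11+33)/47⌉ − ⌈(98·11+33)/47⌉ = ⌈1122/47⌉ − ⌈1111/47⌉ = 24 − 24 = 0
n=99: ⌈(100·11+33)/47⌉ − ⌈(99·11+33)/47⌉ = ⌈1133/47⌉ − ⌈1122/47⌉ = 25 − 24 = 1
n=100: ⌈(101·11+33)/47⌉ − ⌈(100·11+33)/47⌉ = ⌈1144/47⌉ − ⌈1133/47⌉ = 25 − 25 = 0
n=101: ⌈(102·11+33)/47⌉ − ⌈(101·11+33)/47⌉ = ⌈1155/47⌉ − ⌈1144/47⌉ = 25 − 25 = 0
n=102: ⌈(103·11+33)/47⌉ − ⌈(102·11+33)/47⌉ = ⌈1166/47⌉ − ⌈1155/47⌉ = 25 − 25 = 0
n=103: ⌈(104·11+33)/47⌉ − ⌈(103·11+33)/47⌉ = ⌈1177/47⌉ − ⌈1166/47⌉ = 26 − 25 = 1
n=104: ⌈(105·11+33)/47⌉ − ⌈(104·11+33)/47⌉ = ⌈1188/47⌉ − ⌈1177/47⌉ = 26 − 26 = 0
n=105: ⌈(106·11+33)/47⌉ − ⌈(105·11+33)/47⌉ = ⌈1199/47⌉ − ⌈1188/47⌉ = 26 − 26 = 0

0100010001000010001000100010000100010001000010001000100010000100010001000100001000100010000100010001000100
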